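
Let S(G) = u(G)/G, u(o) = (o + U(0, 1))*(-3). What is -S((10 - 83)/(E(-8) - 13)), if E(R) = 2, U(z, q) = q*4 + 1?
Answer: 384/73 ≈ 5.2603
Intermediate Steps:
U(z, q) = 1 + 4*q (U(z, q) = 4*q + 1 = 1 + 4*q)
u(o) = -15 - 3*o (u(o) = (o + (1 + 4*1))*(-3) = (o + (1 + 4))*(-3) = (o + 5)*(-3) = (5 + o)*(-3) = -15 - 3*o)
S(G) = (-15 - 3*G)/G
-S((10 - 83)/(E(-8) - 13)) = -(-3 - 15*(2 - 13)/(10 - 83)) = -(-3 - 15/((-73/(-11)))) = -(-3 - 15/((-73*(-1/11)))) = -(-3 - 15/73/11) = -(-3 - 15*11/73) = -(-3 - 165/73) = -1*(-384/73) = 384/73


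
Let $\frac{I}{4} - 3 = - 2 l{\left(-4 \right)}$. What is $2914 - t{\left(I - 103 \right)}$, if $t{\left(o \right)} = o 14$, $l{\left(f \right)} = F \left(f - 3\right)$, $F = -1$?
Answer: $4972$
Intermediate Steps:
$l{\left(f \right)} = 3 - f$ ($l{\left(f \right)} = - (f - 3) = - (-3 + f) = 3 - f$)
$I = -44$ ($I = 12 + 4 \left(- 2 \left(3 - -4\right)\right) = 12 + 4 \left(- 2 \left(3 + 4\right)\right) = 12 + 4 \left(\left(-2\right) 7\right) = 12 + 4 \left(-14\right) = 12 - 56 = -44$)
$t{\left(o \right)} = 14 o$
$2914 - t{\left(I - 103 \right)} = 2914 - 14 \left(-44 - 103\right) = 2914 - 14 \left(-147\right) = 2914 - -2058 = 2914 + 2058 = 4972$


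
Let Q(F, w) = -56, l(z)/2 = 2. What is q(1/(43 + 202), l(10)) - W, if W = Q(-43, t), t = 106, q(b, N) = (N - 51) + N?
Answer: 13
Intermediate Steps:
l(z) = 4 (l(z) = 2*2 = 4)
q(b, N) = -51 + 2*N (q(b, N) = (-51 + N) + N = -51 + 2*N)
W = -56
q(1/(43 + 202), l(10)) - W = (-51 + 2*4) - 1*(-56) = (-51 + 8) + 56 = -43 + 56 = 13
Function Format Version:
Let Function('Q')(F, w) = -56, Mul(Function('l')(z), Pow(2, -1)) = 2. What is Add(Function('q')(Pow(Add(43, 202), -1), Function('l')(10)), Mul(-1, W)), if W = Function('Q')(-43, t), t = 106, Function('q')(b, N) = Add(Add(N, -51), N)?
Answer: 13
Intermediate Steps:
Function('l')(z) = 4 (Function('l')(z) = Mul(2, 2) = 4)
Function('q')(b, N) = Add(-51, Mul(2, N)) (Function('q')(b, N) = Add(Add(-51, N), N) = Add(-51, Mul(2, N)))
W = -56
Add(Function('q')(Pow(Add(43, 202), -1), Function('l')(10)), Mul(-1, W)) = Add(Add(-51, Mul(2, 4)), Mul(-1, -56)) = Add(Add(-51, 8), 56) = Add(-43, 56) = 13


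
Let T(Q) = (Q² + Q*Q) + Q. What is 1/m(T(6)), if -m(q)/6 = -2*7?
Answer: 1/84 ≈ 0.011905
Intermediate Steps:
T(Q) = Q + 2*Q² (T(Q) = (Q² + Q²) + Q = 2*Q² + Q = Q + 2*Q²)
m(q) = 84 (m(q) = -(-12)*7 = -6*(-14) = 84)
1/m(T(6)) = 1/84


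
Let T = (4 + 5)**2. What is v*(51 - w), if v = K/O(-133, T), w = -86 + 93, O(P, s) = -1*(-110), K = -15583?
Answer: -31166/5 ≈ -6233.2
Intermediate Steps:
T = 81 (T = 9**2 = 81)
O(P, s) = 110
w = 7
v = -15583/110 ≈ -141.66
v*(51 - w) = -15583*(51 - 1*7)/110 = -15583*(51 - 7)/110 = -15583/110*44 = -31166/5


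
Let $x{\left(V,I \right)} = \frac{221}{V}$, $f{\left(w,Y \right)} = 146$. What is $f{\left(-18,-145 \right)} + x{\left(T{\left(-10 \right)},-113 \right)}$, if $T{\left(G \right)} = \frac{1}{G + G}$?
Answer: $-4274$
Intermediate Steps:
$T{\left(G \right)} = \frac{1}{2 G}$
$f{\left(-18,-145 \right)} + x{\left(T{\left(-10 \right)},-113 \right)} = 146 + \frac{221}{\frac{1}{2} \frac{1}{-10}} = 146 + \frac{221}{\frac{1}{2} \left(- \frac{1}{10}\right)} = 146 + \frac{221}{- \frac{1}{20}} = 146 + 221 \left(-20\right) = 146 - 4420 = -4274$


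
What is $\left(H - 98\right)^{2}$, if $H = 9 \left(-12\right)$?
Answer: $42436$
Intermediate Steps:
$H = -108$
$\left(H - 98\right)^{2} = \left(-108 - 98\right)^{2} = \left(-206\right)^{2} = 42436$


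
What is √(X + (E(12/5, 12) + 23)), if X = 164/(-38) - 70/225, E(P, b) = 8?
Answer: √2142155/285 ≈ 5.1355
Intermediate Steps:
X = -3956/855 (X = 164*(-1/38) - 70*1/225 = -82/19 - 14/45 = -3956/855 ≈ -4.6269)
√(X + (E(12/5, 12) + 23)) = √(-3956/855 + (8 + 23)) = √(-3956/855 + 31) = √(22549/855) = √2142155/285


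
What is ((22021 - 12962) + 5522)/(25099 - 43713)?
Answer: -14581/18614 ≈ -0.78333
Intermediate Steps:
((22021 - 12962) + 5522)/(25099 - 43713) = (9059 + 5522)/(-18614) = 14581*(-1/18614) = -14581/18614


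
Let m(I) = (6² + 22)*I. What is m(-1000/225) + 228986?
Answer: 2058554/9 ≈ 2.2873e+5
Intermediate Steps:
m(I) = 58*I (m(I) = (36 + 22)*I = 58*I)
m(-1000/225) + 228986 = 58*(-1000/225) + 228986 = 58*(-1000*1/225) + 228986 = 58*(-40/9) + 228986 = -2320/9 + 228986 = 2058554/9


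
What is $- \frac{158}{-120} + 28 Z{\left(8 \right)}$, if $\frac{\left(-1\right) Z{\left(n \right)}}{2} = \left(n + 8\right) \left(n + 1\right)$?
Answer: $- \frac{483761}{60} \approx -8062.7$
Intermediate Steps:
$Z{\left(n \right)} = - 2 \left(1 + n\right) \left(8 + n\right)$ ($Z{\left(n \right)} = - 2 \left(n + 8\right) \left(n + 1\right) = - 2 \left(8 + n\right) \left(1 + n\right) = - 2 \left(1 + n\right) \left(8 + n\right)$)
$- \frac{158}{-120} + 28 Z{\left(8 \right)} = - \frac{158}{-120} + 28 \left(-16 - 144 - 2 \cdot 8^{2}\right) = \left(-158\right) \left(- \frac{1}{120}\right) + 28 \left(-16 - 144 - 128\right) = \frac{79}{60} + 28 \left(-16 - 144 - 128\right) = \frac{79}{60} + 28 \left(-288\right) = \frac{79}{60} - 8064 = - \frac{483761}{60}$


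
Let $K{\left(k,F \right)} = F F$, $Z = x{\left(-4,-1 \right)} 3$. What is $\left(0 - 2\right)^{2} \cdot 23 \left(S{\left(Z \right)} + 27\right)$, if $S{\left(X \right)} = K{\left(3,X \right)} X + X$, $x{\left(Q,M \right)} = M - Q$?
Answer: $70380$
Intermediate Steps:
$Z = 9$ ($Z = \left(-1 - -4\right) 3 = \left(-1 + 4\right) 3 = 3 \cdot 3 = 9$)
$K{\left(k,F \right)} = F^{2}$
$S{\left(X \right)} = X + X^{3}$ ($S{\left(X \right)} = X^{2} X + X = X^{3} + X = X + X^{3}$)
$\left(0 - 2\right)^{2} \cdot 23 \left(S{\left(Z \right)} + 27\right) = \left(0 - 2\right)^{2} \cdot 23 \left(\left(9 + 9^{3}\right) + 27\right) = \left(-2\right)^{2} \cdot 23 \left(\left(9 + 729\right) + 27\right) = 4 \cdot 23 \left(738 + 27\right) = 4 \cdot 23 \cdot 765 = 4 \cdot 17595 = 70380$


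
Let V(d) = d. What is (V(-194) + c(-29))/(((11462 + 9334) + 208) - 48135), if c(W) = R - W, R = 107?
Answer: 58/27131 ≈ 0.0021378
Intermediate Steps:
c(W) = 107 - W
(V(-194) + c(-29))/(((11462 + 9334) + 208) - 48135) = (-194 + (107 - 1*(-29)))/(((11462 + 9334) + 208) - 48135) = (-194 + (107 + 29))/((20796 + 208) - 48135) = (-194 + 136)/(21004 - 48135) = -58/(-27131) = -58*(-1/27131) = 58/27131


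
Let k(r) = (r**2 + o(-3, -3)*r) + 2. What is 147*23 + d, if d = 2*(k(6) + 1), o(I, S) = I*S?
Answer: 3567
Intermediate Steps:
k(r) = 2 + r**2 + 9*r (k(r) = (r**2 + (-3*(-3))*r) + 2 = (r**2 + 9*r) + 2 = 2 + r**2 + 9*r)
d = 186 (d = 2*((2 + 6**2 + 9*6) + 1) = 2*((2 + 36 + 54) + 1) = 2*(92 + 1) = 2*93 = 186)
147*23 + d = 147*23 + 186 = 3381 + 186 = 3567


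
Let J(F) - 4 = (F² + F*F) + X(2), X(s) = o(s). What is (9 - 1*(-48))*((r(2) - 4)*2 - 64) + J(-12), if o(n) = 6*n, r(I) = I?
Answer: -3572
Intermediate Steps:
X(s) = 6*s
J(F) = 16 + 2*F² (J(F) = 4 + ((F² + F*F) + 6*2) = 4 + ((F² + F²) + 12) = 4 + (2*F² + 12) = 4 + (12 + 2*F²) = 16 + 2*F²)
(9 - 1*(-48))*((r(2) - 4)*2 - 64) + J(-12) = (9 - 1*(-48))*((2 - 4)*2 - 64) + (16 + 2*(-12)²) = (9 + 48)*(-2*2 - 64) + (16 + 2*144) = 57*(-4 - 64) + (16 + 288) = 57*(-68) + 304 = -3876 + 304 = -3572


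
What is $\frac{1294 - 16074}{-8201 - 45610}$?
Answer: $\frac{14780}{53811} \approx 0.27466$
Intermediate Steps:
$\frac{1294 - 16074}{-8201 - 45610} = - \frac{14780}{-53811} = \left(-14780\right) \left(- \frac{1}{53811}\right) = \frac{14780}{53811}$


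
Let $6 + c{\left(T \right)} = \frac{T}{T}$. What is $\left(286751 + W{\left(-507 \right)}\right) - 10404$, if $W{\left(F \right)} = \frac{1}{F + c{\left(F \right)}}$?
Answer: $\frac{141489663}{512} \approx 2.7635 \cdot 10^{5}$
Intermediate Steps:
$c{\left(T \right)} = -5$ ($c{\left(T \right)} = -6 + \frac{T}{T} = -6 + 1 = -5$)
$W{\left(F \right)} = \frac{1}{-5 + F}$ ($W{\left(F \right)} = \frac{1}{F - 5} = \frac{1}{-5 + F}$)
$\left(286751 + W{\left(-507 \right)}\right) - 10404 = \left(286751 + \frac{1}{-5 - 507}\right) - 10404 = \left(286751 + \frac{1}{-512}\right) - 10404 = \left(286751 - \frac{1}{512}\right) - 10404 = \frac{146816511}{512} - 10404 = \frac{141489663}{512}$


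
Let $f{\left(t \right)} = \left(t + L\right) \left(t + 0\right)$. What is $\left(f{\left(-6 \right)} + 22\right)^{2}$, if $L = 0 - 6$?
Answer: $8836$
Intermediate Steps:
$L = -6$ ($L = 0 - 6 = -6$)
$f{\left(t \right)} = t \left(-6 + t\right)$ ($f{\left(t \right)} = \left(t - 6\right) \left(t + 0\right) = \left(-6 + t\right) t = t \left(-6 + t\right)$)
$\left(f{\left(-6 \right)} + 22\right)^{2} = \left(- 6 \left(-6 - 6\right) + 22\right)^{2} = \left(\left(-6\right) \left(-12\right) + 22\right)^{2} = \left(72 + 22\right)^{2} = 94^{2} = 8836$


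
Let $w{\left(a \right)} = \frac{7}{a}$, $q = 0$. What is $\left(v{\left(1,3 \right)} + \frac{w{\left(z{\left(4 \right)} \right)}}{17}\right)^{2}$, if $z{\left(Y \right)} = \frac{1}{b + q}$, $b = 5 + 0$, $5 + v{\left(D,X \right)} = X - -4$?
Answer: $\frac{4761}{289} \approx 16.474$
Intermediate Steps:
$v{\left(D,X \right)} = -1 + X$ ($v{\left(D,X \right)} = -5 + \left(X - -4\right) = -5 + \left(X + 4\right) = -5 + \left(4 + X\right) = -1 + X$)
$b = 5$
$z{\left(Y \right)} = \frac{1}{5}$ ($z{\left(Y \right)} = \frac{1}{5 + 0} = \frac{1}{5}$)
$\left(v{\left(1,3 \right)} + \frac{w{\left(z{\left(4 \right)} \right)}}{17}\right)^{2} = \left(\left(-1 + 3\right) + \frac{7 \frac{1}{\frac{1}{5}}}{17}\right)^{2} = \left(2 + 7 \cdot 5 \cdot \frac{1}{17}\right)^{2} = \left(2 + 35 \cdot \frac{1}{17}\right)^{2} = \left(2 + \frac{35}{17}\right)^{2} = \left(\frac{69}{17}\right)^{2} = \frac{4761}{289}$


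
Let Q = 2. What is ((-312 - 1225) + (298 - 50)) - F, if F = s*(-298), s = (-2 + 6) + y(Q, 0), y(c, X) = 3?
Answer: 797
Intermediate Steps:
s = 7 (s = (-2 + 6) + 3 = 4 + 3 = 7)
F = -2086 (F = 7*(-298) = -2086)
((-312 - 1225) + (298 - 50)) - F = ((-312 - 1225) + (298 - 50)) - 1*(-2086) = (-1537 + 248) + 2086 = -1289 + 2086 = 797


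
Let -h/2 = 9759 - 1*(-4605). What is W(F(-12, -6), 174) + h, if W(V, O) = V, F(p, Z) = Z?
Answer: -28734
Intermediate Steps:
h = -28728 (h = -2*(9759 - 1*(-4605)) = -2*(9759 + 4605) = -2*14364 = -28728)
W(F(-12, -6), 174) + h = -6 - 28728 = -28734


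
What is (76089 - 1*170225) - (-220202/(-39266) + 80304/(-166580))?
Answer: -76971317608797/817616285 ≈ -94141.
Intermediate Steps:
(76089 - 1*170225) - (-220202/(-39266) + 80304/(-166580)) = (76089 - 170225) - (-220202*(-1/39266) + 80304*(-1/166580)) = -94136 - (110101/19633 - 20076/41645) = -94136 - 1*4191004037/817616285 = -94136 - 4191004037/817616285 = -76971317608797/817616285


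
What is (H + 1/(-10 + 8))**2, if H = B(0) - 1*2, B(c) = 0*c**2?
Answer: 25/4 ≈ 6.2500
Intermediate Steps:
B(c) = 0
H = -2 (H = 0 - 1*2 = 0 - 2 = -2)
(H + 1/(-10 + 8))**2 = (-2 + 1/(-10 + 8))**2 = (-2 + 1/(-2))**2 = (-2 - 1/2)**2 = (-5/2)**2 = 25/4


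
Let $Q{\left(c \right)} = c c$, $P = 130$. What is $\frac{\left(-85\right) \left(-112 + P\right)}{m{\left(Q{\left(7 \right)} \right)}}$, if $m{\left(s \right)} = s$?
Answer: $- \frac{1530}{49} \approx -31.224$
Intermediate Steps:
$Q{\left(c \right)} = c^{2}$
$\frac{\left(-85\right) \left(-112 + P\right)}{m{\left(Q{\left(7 \right)} \right)}} = \frac{\left(-85\right) \left(-112 + 130\right)}{7^{2}} = \frac{\left(-85\right) 18}{49} = \left(-1530\right) \frac{1}{49} = - \frac{1530}{49}$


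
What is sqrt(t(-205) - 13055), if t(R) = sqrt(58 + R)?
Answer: sqrt(-13055 + 7*I*sqrt(3)) ≈ 0.0531 + 114.26*I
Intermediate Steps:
sqrt(t(-205) - 13055) = sqrt(sqrt(58 - 205) - 13055) = sqrt(sqrt(-147) - 13055) = sqrt(7*I*sqrt(3) - 13055) = sqrt(-13055 + 7*I*sqrt(3))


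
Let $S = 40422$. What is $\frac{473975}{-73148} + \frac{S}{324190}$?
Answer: $- \frac{75350583397}{11856925060} \approx -6.355$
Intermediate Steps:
$\frac{473975}{-73148} + \frac{S}{324190} = \frac{473975}{-73148} + \frac{40422}{324190} = 473975 \left(- \frac{1}{73148}\right) + 40422 \cdot \frac{1}{324190} = - \frac{473975}{73148} + \frac{20211}{162095} = - \frac{75350583397}{11856925060}$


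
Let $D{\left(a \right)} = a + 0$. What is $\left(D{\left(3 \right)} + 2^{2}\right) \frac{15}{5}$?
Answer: $21$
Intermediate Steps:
$D{\left(a \right)} = a$
$\left(D{\left(3 \right)} + 2^{2}\right) \frac{15}{5} = \left(3 + 2^{2}\right) \frac{15}{5} = \left(3 + 4\right) 15 \cdot \frac{1}{5} = 7 \cdot 3 = 21$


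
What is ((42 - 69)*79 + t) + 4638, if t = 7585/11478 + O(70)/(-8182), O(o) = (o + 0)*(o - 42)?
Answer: 117645809285/46956498 ≈ 2505.4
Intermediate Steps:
O(o) = o*(-42 + o)
t = 19781795/46956498 (t = 7585/11478 + (70*(-42 + 70))/(-8182) = 7585*(1/11478) + (70*28)*(-1/8182) = 7585/11478 + 1960*(-1/8182) = 7585/11478 - 980/4091 = 19781795/46956498 ≈ 0.42128)
((42 - 69)*79 + t) + 4638 = ((42 - 69)*79 + 19781795/46956498) + 4638 = (-27*79 + 19781795/46956498) + 4638 = (-2133 + 19781795/46956498) + 4638 = -100138428439/46956498 + 4638 = 117645809285/46956498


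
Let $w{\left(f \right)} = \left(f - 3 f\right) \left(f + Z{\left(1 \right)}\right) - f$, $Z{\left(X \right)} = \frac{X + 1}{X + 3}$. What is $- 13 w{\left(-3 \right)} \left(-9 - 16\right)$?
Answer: $-3900$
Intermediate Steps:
$Z{\left(X \right)} = \frac{1 + X}{3 + X}$
$w{\left(f \right)} = - f - 2 f \left(\frac{1}{2} + f\right)$ ($w{\left(f \right)} = \left(f - 3 f\right) \left(f + \frac{1 + 1}{3 + 1}\right) - f = - 2 f \left(f + \frac{1}{4} \cdot 2\right) - f = - 2 f \left(f + \frac{1}{2}\right) - f = - 2 f \left(\frac{1}{2} + f\right) - f = - f - 2 f \left(\frac{1}{2} + f\right)$)
$- 13 w{\left(-3 \right)} \left(-9 - 16\right) = - 13 \left(\left(-2\right) \left(-3\right) \left(1 - 3\right)\right) \left(-9 - 16\right) = - 13 \left(\left(-2\right) \left(-3\right) \left(-2\right)\right) \left(-25\right) = \left(-13\right) \left(-12\right) \left(-25\right) = 156 \left(-25\right) = -3900$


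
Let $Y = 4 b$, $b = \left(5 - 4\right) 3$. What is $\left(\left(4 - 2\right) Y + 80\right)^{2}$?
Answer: $10816$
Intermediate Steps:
$b = 3$ ($b = 1 \cdot 3 = 3$)
$Y = 12$ ($Y = 4 \cdot 3 = 12$)
$\left(\left(4 - 2\right) Y + 80\right)^{2} = \left(\left(4 - 2\right) 12 + 80\right)^{2} = \left(2 \cdot 12 + 80\right)^{2} = \left(24 + 80\right)^{2} = 104^{2} = 10816$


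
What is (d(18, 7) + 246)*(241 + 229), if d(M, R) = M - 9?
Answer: 119850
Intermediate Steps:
d(M, R) = -9 + M
(d(18, 7) + 246)*(241 + 229) = ((-9 + 18) + 246)*(241 + 229) = (9 + 246)*470 = 255*470 = 119850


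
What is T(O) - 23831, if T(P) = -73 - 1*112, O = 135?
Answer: -24016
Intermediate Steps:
T(P) = -185 (T(P) = -73 - 112 = -185)
T(O) - 23831 = -185 - 23831 = -24016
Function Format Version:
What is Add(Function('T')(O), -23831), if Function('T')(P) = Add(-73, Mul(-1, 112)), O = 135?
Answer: -24016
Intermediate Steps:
Function('T')(P) = -185 (Function('T')(P) = Add(-73, -112) = -185)
Add(Function('T')(O), -23831) = Add(-185, -23831) = -24016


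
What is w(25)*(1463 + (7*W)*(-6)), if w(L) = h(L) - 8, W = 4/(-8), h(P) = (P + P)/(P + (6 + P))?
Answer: -10547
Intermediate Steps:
h(P) = 2*P/(6 + 2*P) (h(P) = (2*P)/(6 + 2*P) = 2*P/(6 + 2*P))
W = -½ (W = 4*(-⅛) = -½ ≈ -0.50000)
w(L) = -8 + L/(3 + L) (w(L) = L/(3 + L) - 8 = -8 + L/(3 + L))
w(25)*(1463 + (7*W)*(-6)) = ((-24 - 7*25)/(3 + 25))*(1463 + (7*(-½))*(-6)) = ((-24 - 175)/28)*(1463 - 7/2*(-6)) = ((1/28)*(-199))*(1463 + 21) = -199/28*1484 = -10547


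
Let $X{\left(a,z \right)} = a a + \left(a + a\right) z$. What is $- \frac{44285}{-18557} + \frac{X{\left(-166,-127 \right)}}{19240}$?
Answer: $\frac{53645936}{8925917} \approx 6.0101$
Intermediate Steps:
$X{\left(a,z \right)} = a^{2} + 2 a z$
$- \frac{44285}{-18557} + \frac{X{\left(-166,-127 \right)}}{19240} = - \frac{44285}{-18557} + \frac{\left(-166\right) \left(-166 + 2 \left(-127\right)\right)}{19240} = \left(-44285\right) \left(- \frac{1}{18557}\right) + - 166 \left(-166 - 254\right) \frac{1}{19240} = \frac{44285}{18557} + \left(-166\right) \left(-420\right) \frac{1}{19240} = \frac{44285}{18557} + 69720 \cdot \frac{1}{19240} = \frac{44285}{18557} + \frac{1743}{481} = \frac{53645936}{8925917}$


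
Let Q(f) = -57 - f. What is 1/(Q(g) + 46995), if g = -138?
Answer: 1/47076 ≈ 2.1242e-5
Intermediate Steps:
1/(Q(g) + 46995) = 1/((-57 - 1*(-138)) + 46995) = 1/((-57 + 138) + 46995) = 1/(81 + 46995) = 1/47076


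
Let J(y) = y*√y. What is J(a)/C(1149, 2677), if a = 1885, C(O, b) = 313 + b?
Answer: 29*√1885/46 ≈ 27.371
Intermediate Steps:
J(y) = y^(3/2)
J(a)/C(1149, 2677) = 1885^(3/2)/(313 + 2677) = (1885*√1885)/2990 = (1885*√1885)*(1/2990) = 29*√1885/46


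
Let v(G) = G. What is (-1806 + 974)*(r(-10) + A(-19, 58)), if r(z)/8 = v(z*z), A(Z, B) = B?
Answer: -713856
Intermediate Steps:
r(z) = 8*z² (r(z) = 8*(z*z) = 8*z²)
(-1806 + 974)*(r(-10) + A(-19, 58)) = (-1806 + 974)*(8*(-10)² + 58) = -832*(8*100 + 58) = -832*(800 + 58) = -832*858 = -713856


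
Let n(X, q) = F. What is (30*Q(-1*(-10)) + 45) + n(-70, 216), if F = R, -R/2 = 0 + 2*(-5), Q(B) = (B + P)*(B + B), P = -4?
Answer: 3665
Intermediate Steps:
Q(B) = 2*B*(-4 + B) (Q(B) = (B - 4)*(B + B) = (-4 + B)*(2*B) = 2*B*(-4 + B))
R = 20 (R = -2*(0 + 2*(-5)) = -2*(0 - 10) = -2*(-10) = 20)
F = 20
n(X, q) = 20
(30*Q(-1*(-10)) + 45) + n(-70, 216) = (30*(2*(-1*(-10))*(-4 - 1*(-10))) + 45) + 20 = (30*(2*10*(-4 + 10)) + 45) + 20 = (30*(2*10*6) + 45) + 20 = (30*120 + 45) + 20 = (3600 + 45) + 20 = 3645 + 20 = 3665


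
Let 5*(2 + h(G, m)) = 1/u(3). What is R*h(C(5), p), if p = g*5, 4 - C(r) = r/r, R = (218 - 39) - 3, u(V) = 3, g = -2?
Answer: -5104/15 ≈ -340.27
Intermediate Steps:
R = 176 (R = 179 - 3 = 176)
C(r) = 3 (C(r) = 4 - r/r = 4 - 1*1 = 4 - 1 = 3)
p = -10 (p = -2*5 = -10)
h(G, m) = -29/15 (h(G, m) = -2 + (1/5)/3 = -2 + (1/5)*(1/3) = -2 + 1/15 = -29/15)
R*h(C(5), p) = 176*(-29/15) = -5104/15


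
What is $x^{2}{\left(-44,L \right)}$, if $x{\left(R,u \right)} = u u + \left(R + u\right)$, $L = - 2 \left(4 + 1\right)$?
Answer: $2116$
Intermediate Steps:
$L = -10$ ($L = \left(-2\right) 5 = -10$)
$x{\left(R,u \right)} = R + u + u^{2}$ ($x{\left(R,u \right)} = u^{2} + \left(R + u\right) = R + u + u^{2}$)
$x^{2}{\left(-44,L \right)} = \left(-44 - 10 + \left(-10\right)^{2}\right)^{2} = \left(-44 - 10 + 100\right)^{2} = 46^{2} = 2116$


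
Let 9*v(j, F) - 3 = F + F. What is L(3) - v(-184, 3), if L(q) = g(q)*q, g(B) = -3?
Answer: -10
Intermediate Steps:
v(j, F) = ⅓ + 2*F/9 (v(j, F) = ⅓ + (F + F)/9 = ⅓ + (2*F)/9 = ⅓ + 2*F/9)
L(q) = -3*q
L(3) - v(-184, 3) = -3*3 - (⅓ + (2/9)*3) = -9 - (⅓ + ⅔) = -9 - 1*1 = -9 - 1 = -10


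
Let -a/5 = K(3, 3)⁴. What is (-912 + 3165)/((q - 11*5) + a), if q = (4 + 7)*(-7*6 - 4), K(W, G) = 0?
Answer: -751/187 ≈ -4.0160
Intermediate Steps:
q = -506 (q = 11*(-42 - 4) = 11*(-46) = -506)
a = 0 (a = -5*0⁴ = -5*0 = 0)
(-912 + 3165)/((q - 11*5) + a) = (-912 + 3165)/((-506 - 11*5) + 0) = 2253/((-506 - 55) + 0) = 2253/(-561 + 0) = 2253/(-561) = 2253*(-1/561) = -751/187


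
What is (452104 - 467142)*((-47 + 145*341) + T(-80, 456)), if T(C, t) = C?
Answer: -741644084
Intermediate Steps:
(452104 - 467142)*((-47 + 145*341) + T(-80, 456)) = (452104 - 467142)*((-47 + 145*341) - 80) = -15038*((-47 + 49445) - 80) = -15038*(49398 - 80) = -15038*49318 = -741644084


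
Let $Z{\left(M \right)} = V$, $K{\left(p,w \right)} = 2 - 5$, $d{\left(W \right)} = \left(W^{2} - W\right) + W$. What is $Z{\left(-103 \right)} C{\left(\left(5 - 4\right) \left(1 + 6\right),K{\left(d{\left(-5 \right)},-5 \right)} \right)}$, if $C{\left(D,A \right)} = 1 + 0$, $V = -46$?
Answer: $-46$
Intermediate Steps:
$d{\left(W \right)} = W^{2}$
$K{\left(p,w \right)} = -3$
$Z{\left(M \right)} = -46$
$C{\left(D,A \right)} = 1$
$Z{\left(-103 \right)} C{\left(\left(5 - 4\right) \left(1 + 6\right),K{\left(d{\left(-5 \right)},-5 \right)} \right)} = \left(-46\right) 1 = -46$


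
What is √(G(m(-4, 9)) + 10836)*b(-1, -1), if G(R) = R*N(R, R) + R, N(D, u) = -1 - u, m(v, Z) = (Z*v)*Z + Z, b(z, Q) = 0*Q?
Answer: 0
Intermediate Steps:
b(z, Q) = 0
m(v, Z) = Z + v*Z² (m(v, Z) = v*Z² + Z = Z + v*Z²)
G(R) = R + R*(-1 - R) (G(R) = R*(-1 - R) + R = R + R*(-1 - R))
√(G(m(-4, 9)) + 10836)*b(-1, -1) = √(-(9*(1 + 9*(-4)))² + 10836)*0 = √(-(9*(1 - 36))² + 10836)*0 = √(-(9*(-35))² + 10836)*0 = √(-1*(-315)² + 10836)*0 = √(-1*99225 + 10836)*0 = √(-99225 + 10836)*0 = √(-88389)*0 = (3*I*√9821)*0 = 0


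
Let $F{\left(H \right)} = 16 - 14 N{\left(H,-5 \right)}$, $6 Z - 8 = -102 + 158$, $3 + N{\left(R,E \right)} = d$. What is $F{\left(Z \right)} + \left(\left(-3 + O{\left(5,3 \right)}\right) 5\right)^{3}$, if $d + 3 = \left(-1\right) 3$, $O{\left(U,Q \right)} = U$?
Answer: $1142$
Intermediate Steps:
$d = -6$ ($d = -3 - 3 = -6$)
$N{\left(R,E \right)} = -9$ ($N{\left(R,E \right)} = -3 - 6 = -9$)
$Z = \frac{32}{3}$ ($Z = \frac{4}{3} + \frac{-102 + 158}{6} = \frac{4}{3} + \frac{1}{6} \cdot 56 = \frac{4}{3} + \frac{28}{3} = \frac{32}{3} \approx 10.667$)
$F{\left(H \right)} = 142$ ($F{\left(H \right)} = 16 - -126 = 16 + 126 = 142$)
$F{\left(Z \right)} + \left(\left(-3 + O{\left(5,3 \right)}\right) 5\right)^{3} = 142 + \left(\left(-3 + 5\right) 5\right)^{3} = 142 + \left(2 \cdot 5\right)^{3} = 142 + 10^{3} = 142 + 1000 = 1142$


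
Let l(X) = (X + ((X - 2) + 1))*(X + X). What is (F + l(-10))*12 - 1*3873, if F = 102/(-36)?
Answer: 1133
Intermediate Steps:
F = -17/6 (F = 102*(-1/36) = -17/6 ≈ -2.8333)
l(X) = 2*X*(-1 + 2*X) (l(X) = (X + ((-2 + X) + 1))*(2*X) = (X + (-1 + X))*(2*X) = (-1 + 2*X)*(2*X) = 2*X*(-1 + 2*X))
(F + l(-10))*12 - 1*3873 = (-17/6 + 2*(-10)*(-1 + 2*(-10)))*12 - 1*3873 = (-17/6 + 2*(-10)*(-1 - 20))*12 - 3873 = (-17/6 + 2*(-10)*(-21))*12 - 3873 = (-17/6 + 420)*12 - 3873 = (2503/6)*12 - 3873 = 5006 - 3873 = 1133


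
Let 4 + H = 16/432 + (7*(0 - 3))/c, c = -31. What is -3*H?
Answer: 2750/279 ≈ 9.8566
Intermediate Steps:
H = -2750/837 (H = -4 + (16/432 + (7*(0 - 3))/(-31)) = -4 + (16*(1/432) + (7*(-3))*(-1/31)) = -4 + (1/27 - 21*(-1/31)) = -4 + (1/27 + 21/31) = -4 + 598/837 = -2750/837 ≈ -3.2855)
-3*H = -3*(-2750/837) = 2750/279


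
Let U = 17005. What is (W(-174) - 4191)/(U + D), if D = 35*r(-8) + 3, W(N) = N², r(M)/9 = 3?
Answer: 26085/17953 ≈ 1.4530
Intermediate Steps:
r(M) = 27 (r(M) = 9*3 = 27)
D = 948 (D = 35*27 + 3 = 945 + 3 = 948)
(W(-174) - 4191)/(U + D) = ((-174)² - 4191)/(17005 + 948) = (30276 - 4191)/17953 = 26085*(1/17953) = 26085/17953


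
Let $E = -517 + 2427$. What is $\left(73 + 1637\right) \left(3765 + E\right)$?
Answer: $9704250$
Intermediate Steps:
$E = 1910$
$\left(73 + 1637\right) \left(3765 + E\right) = \left(73 + 1637\right) \left(3765 + 1910\right) = 1710 \cdot 5675 = 9704250$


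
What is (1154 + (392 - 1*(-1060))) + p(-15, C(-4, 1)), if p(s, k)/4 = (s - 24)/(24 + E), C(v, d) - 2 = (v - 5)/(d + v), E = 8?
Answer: 20809/8 ≈ 2601.1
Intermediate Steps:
C(v, d) = 2 + (-5 + v)/(d + v) (C(v, d) = 2 + (v - 5)/(d + v) = 2 + (-5 + v)/(d + v))
p(s, k) = -3 + s/8 (p(s, k) = 4*((s - 24)/(24 + 8)) = 4*((-24 + s)/32) = 4*((-24 + s)*(1/32)) = 4*(-3/4 + s/32) = -3 + s/8)
(1154 + (392 - 1*(-1060))) + p(-15, C(-4, 1)) = (1154 + (392 - 1*(-1060))) + (-3 + (1/8)*(-15)) = (1154 + (392 + 1060)) + (-3 - 15/8) = (1154 + 1452) - 39/8 = 2606 - 39/8 = 20809/8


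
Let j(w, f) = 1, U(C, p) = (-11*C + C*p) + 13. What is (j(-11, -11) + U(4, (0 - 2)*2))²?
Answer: 2116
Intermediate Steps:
U(C, p) = 13 - 11*C + C*p
(j(-11, -11) + U(4, (0 - 2)*2))² = (1 + (13 - 11*4 + 4*((0 - 2)*2)))² = (1 + (13 - 44 + 4*(-2*2)))² = (1 + (13 - 44 + 4*(-4)))² = (1 + (13 - 44 - 16))² = (1 - 47)² = (-46)² = 2116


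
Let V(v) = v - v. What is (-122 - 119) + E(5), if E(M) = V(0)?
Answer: -241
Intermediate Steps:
V(v) = 0
E(M) = 0
(-122 - 119) + E(5) = (-122 - 119) + 0 = -241 + 0 = -241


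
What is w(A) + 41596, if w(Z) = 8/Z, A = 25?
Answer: 1039908/25 ≈ 41596.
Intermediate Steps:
w(A) + 41596 = 8/25 + 41596 = 1039908/25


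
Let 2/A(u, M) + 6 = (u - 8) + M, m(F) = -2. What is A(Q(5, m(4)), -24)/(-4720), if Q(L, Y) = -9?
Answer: 1/110920 ≈ 9.0155e-6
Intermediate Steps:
A(u, M) = 2/(-14 + M + u) (A(u, M) = 2/(-6 + ((u - 8) + M)) = 2/(-6 + ((-8 + u) + M)) = 2/(-6 + (-8 + M + u)) = 2/(-14 + M + u))
A(Q(5, m(4)), -24)/(-4720) = (2/(-14 - 24 - 9))/(-4720) = (2/(-47))*(-1/4720) = (2*(-1/47))*(-1/4720) = -2/47*(-1/4720) = 1/110920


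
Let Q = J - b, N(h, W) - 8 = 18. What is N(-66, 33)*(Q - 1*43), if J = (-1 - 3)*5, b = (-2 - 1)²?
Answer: -1872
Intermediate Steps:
b = 9 (b = (-3)² = 9)
N(h, W) = 26 (N(h, W) = 8 + 18 = 26)
J = -20 (J = -4*5 = -20)
Q = -29 (Q = -20 - 1*9 = -20 - 9 = -29)
N(-66, 33)*(Q - 1*43) = 26*(-29 - 1*43) = 26*(-29 - 43) = 26*(-72) = -1872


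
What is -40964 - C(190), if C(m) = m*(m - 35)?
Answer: -70414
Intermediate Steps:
C(m) = m*(-35 + m)
-40964 - C(190) = -40964 - 190*(-35 + 190) = -40964 - 190*155 = -40964 - 1*29450 = -40964 - 29450 = -70414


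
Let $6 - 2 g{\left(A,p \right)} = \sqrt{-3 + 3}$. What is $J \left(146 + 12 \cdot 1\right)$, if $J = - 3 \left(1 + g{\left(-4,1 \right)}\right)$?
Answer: $-1896$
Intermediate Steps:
$g{\left(A,p \right)} = 3$ ($g{\left(A,p \right)} = 3 - \frac{\sqrt{-3 + 3}}{2} = 3 - \frac{\sqrt{0}}{2} = 3 - 0 = 3 + 0 = 3$)
$J = -12$ ($J = - 3 \left(1 + 3\right) = \left(-3\right) 4 = -12$)
$J \left(146 + 12 \cdot 1\right) = - 12 \left(146 + 12 \cdot 1\right) = - 12 \left(146 + 12\right) = \left(-12\right) 158 = -1896$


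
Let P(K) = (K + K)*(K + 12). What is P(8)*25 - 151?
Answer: 7849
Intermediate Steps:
P(K) = 2*K*(12 + K) (P(K) = (2*K)*(12 + K) = 2*K*(12 + K))
P(8)*25 - 151 = (2*8*(12 + 8))*25 - 151 = (2*8*20)*25 - 151 = 320*25 - 151 = 8000 - 151 = 7849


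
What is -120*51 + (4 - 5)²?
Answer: -6119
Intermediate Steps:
-120*51 + (4 - 5)² = -6120 + (-1)² = -6120 + 1 = -6119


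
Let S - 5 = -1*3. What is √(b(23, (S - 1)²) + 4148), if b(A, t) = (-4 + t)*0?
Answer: 2*√1037 ≈ 64.405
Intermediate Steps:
S = 2 (S = 5 - 1*3 = 5 - 3 = 2)
b(A, t) = 0
√(b(23, (S - 1)²) + 4148) = √(0 + 4148) = √4148 = 2*√1037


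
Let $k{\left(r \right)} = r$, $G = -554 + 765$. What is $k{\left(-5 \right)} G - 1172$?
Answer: $-2227$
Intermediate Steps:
$G = 211$
$k{\left(-5 \right)} G - 1172 = \left(-5\right) 211 - 1172 = -1055 - 1172 = -2227$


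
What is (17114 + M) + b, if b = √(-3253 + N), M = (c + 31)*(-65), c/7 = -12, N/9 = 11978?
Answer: 20559 + √104549 ≈ 20882.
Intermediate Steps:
N = 107802 (N = 9*11978 = 107802)
c = -84 (c = 7*(-12) = -84)
M = 3445 (M = (-84 + 31)*(-65) = -53*(-65) = 3445)
b = √104549 (b = √(-3253 + 107802) = √104549 ≈ 323.34)
(17114 + M) + b = (17114 + 3445) + √104549 = 20559 + √104549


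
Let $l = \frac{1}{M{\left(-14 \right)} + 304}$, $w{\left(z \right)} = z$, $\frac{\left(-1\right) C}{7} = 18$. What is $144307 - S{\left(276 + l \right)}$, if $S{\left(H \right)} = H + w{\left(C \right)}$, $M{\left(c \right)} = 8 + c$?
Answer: $\frac{42958785}{298} \approx 1.4416 \cdot 10^{5}$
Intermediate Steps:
$C = -126$ ($C = \left(-7\right) 18 = -126$)
$l = \frac{1}{298}$ ($l = \frac{1}{\left(8 - 14\right) + 304} = \frac{1}{-6 + 304} = \frac{1}{298} \approx 0.0033557$)
$S{\left(H \right)} = -126 + H$ ($S{\left(H \right)} = H - 126 = -126 + H$)
$144307 - S{\left(276 + l \right)} = 144307 - \left(-126 + \left(276 + \frac{1}{298}\right)\right) = 144307 - \left(-126 + \frac{82249}{298}\right) = 144307 - \frac{44701}{298} = \frac{42958785}{298}$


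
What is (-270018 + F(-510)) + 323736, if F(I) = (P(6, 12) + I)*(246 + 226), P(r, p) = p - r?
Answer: -184170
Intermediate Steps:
F(I) = 2832 + 472*I (F(I) = ((12 - 1*6) + I)*(246 + 226) = ((12 - 6) + I)*472 = (6 + I)*472 = 2832 + 472*I)
(-270018 + F(-510)) + 323736 = (-270018 + (2832 + 472*(-510))) + 323736 = (-270018 + (2832 - 240720)) + 323736 = (-270018 - 237888) + 323736 = -507906 + 323736 = -184170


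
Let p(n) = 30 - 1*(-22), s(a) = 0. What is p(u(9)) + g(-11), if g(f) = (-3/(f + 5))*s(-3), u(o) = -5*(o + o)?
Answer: 52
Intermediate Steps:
u(o) = -10*o
p(n) = 52 (p(n) = 30 + 22 = 52)
g(f) = 0 (g(f) = (-3/(f + 5))*0 = (-3/(5 + f))*0 = -3/(5 + f)*0 = 0)
p(u(9)) + g(-11) = 52 + 0 = 52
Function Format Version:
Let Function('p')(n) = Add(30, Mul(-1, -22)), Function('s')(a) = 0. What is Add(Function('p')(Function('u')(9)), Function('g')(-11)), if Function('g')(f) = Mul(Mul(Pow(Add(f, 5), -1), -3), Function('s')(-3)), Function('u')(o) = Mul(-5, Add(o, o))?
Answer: 52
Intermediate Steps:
Function('u')(o) = Mul(-10, o) (Function('u')(o) = Mul(-5, Mul(2, o)) = Mul(-10, o))
Function('p')(n) = 52 (Function('p')(n) = Add(30, 22) = 52)
Function('g')(f) = 0 (Function('g')(f) = Mul(Mul(Pow(Add(f, 5), -1), -3), 0) = Mul(Mul(Pow(Add(5, f), -1), -3), 0) = Mul(Mul(-3, Pow(Add(5, f), -1)), 0) = 0)
Add(Function('p')(Function('u')(9)), Function('g')(-11)) = Add(52, 0) = 52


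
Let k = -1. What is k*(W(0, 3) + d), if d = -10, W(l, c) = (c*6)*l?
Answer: 10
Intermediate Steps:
W(l, c) = 6*c*l (W(l, c) = (6*c)*l = 6*c*l)
k*(W(0, 3) + d) = -(6*3*0 - 10) = -(0 - 10) = -1*(-10) = 10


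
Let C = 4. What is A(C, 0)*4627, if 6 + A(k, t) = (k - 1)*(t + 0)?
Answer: -27762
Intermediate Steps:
A(k, t) = -6 + t*(-1 + k) (A(k, t) = -6 + (k - 1)*(t + 0) = -6 + (-1 + k)*t = -6 + t*(-1 + k))
A(C, 0)*4627 = (-6 - 1*0 + 4*0)*4627 = (-6 + 0 + 0)*4627 = -6*4627 = -27762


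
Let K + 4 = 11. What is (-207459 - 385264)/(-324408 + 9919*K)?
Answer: 592723/254975 ≈ 2.3246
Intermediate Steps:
K = 7 (K = -4 + 11 = 7)
(-207459 - 385264)/(-324408 + 9919*K) = (-207459 - 385264)/(-324408 + 9919*7) = -592723/(-324408 + 69433) = -592723/(-254975) = -592723*(-1/254975) = 592723/254975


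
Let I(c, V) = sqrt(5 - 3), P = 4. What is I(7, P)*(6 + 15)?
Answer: 21*sqrt(2) ≈ 29.698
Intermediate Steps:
I(c, V) = sqrt(2)
I(7, P)*(6 + 15) = sqrt(2)*(6 + 15) = sqrt(2)*21 = 21*sqrt(2)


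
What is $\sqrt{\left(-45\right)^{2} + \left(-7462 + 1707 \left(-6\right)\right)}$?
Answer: $i \sqrt{15679} \approx 125.22 i$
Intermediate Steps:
$\sqrt{\left(-45\right)^{2} + \left(-7462 + 1707 \left(-6\right)\right)} = \sqrt{2025 - 17704} = \sqrt{-15679} = i \sqrt{15679}$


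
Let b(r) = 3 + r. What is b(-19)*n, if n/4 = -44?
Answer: 2816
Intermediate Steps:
n = -176 (n = 4*(-44) = -176)
b(-19)*n = (3 - 19)*(-176) = -16*(-176) = 2816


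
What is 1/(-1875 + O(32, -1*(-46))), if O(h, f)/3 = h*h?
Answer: 1/1197 ≈ 0.00083542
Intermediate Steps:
O(h, f) = 3*h² (O(h, f) = 3*(h*h) = 3*h²)
1/(-1875 + O(32, -1*(-46))) = 1/(-1875 + 3*32²) = 1/(-1875 + 3*1024) = 1/(-1875 + 3072) = 1/1197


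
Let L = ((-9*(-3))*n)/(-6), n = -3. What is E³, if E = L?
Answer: 19683/8 ≈ 2460.4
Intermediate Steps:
L = 27/2 (L = (-9*(-3)*(-3))/(-6) = (-3*(-9)*(-3))*(-⅙) = (27*(-3))*(-⅙) = -81*(-⅙) = 27/2 ≈ 13.500)
E = 27/2 ≈ 13.500
E³ = (27/2)³ = 19683/8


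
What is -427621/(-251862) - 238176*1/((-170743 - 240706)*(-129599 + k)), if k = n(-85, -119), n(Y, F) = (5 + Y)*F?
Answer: 21127147546389779/12443590805635002 ≈ 1.6978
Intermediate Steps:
n(Y, F) = F*(5 + Y)
k = 9520 (k = -119*(5 - 85) = -119*(-80) = 9520)
-427621/(-251862) - 238176*1/((-170743 - 240706)*(-129599 + k)) = -427621/(-251862) - 238176*1/((-170743 - 240706)*(-129599 + 9520)) = -427621*(-1/251862) - 238176/((-411449*(-120079))) = 427621/251862 - 238176/49406384471 = 21127147546389779/12443590805635002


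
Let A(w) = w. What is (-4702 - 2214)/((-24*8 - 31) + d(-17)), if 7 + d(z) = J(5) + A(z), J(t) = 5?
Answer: 3458/121 ≈ 28.579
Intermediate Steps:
d(z) = -2 + z (d(z) = -7 + (5 + z) = -2 + z)
(-4702 - 2214)/((-24*8 - 31) + d(-17)) = (-4702 - 2214)/((-24*8 - 31) + (-2 - 17)) = -6916/((-192 - 31) - 19) = -6916/(-223 - 19) = -6916/(-242) = -6916*(-1/242) = 3458/121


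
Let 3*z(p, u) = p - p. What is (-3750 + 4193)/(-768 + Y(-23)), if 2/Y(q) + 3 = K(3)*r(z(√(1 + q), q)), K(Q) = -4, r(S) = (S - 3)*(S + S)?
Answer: -1329/2306 ≈ -0.57632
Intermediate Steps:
z(p, u) = 0 (z(p, u) = (p - p)/3 = (⅓)*0 = 0)
r(S) = 2*S*(-3 + S) (r(S) = (-3 + S)*(2*S) = 2*S*(-3 + S))
Y(q) = -⅔ (Y(q) = 2/(-3 - 8*0*(-3 + 0)) = 2/(-3 - 8*0*(-3)) = 2/(-3 - 4*0) = 2/(-3 + 0) = 2/(-3) = 2*(-⅓) = -⅔)
(-3750 + 4193)/(-768 + Y(-23)) = (-3750 + 4193)/(-768 - ⅔) = 443/(-2306/3) = 443*(-3/2306) = -1329/2306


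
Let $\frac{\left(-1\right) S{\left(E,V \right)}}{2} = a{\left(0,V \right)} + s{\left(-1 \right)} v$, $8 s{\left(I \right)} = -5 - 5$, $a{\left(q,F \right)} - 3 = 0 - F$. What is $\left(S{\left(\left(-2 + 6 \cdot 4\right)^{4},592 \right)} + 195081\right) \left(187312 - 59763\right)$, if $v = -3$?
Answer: $\frac{50063365147}{2} \approx 2.5032 \cdot 10^{10}$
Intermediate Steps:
$a{\left(q,F \right)} = 3 - F$ ($a{\left(q,F \right)} = 3 + \left(0 - F\right) = 3 - F$)
$s{\left(I \right)} = - \frac{5}{4}$ ($s{\left(I \right)} = \frac{-5 - 5}{8} = \frac{1}{8} \left(-10\right) = - \frac{5}{4}$)
$S{\left(E,V \right)} = - \frac{27}{2} + 2 V$ ($S{\left(E,V \right)} = - 2 \left(\left(3 - V\right) - - \frac{15}{4}\right) = - 2 \left(\left(3 - V\right) + \frac{15}{4}\right) = - 2 \left(\frac{27}{4} - V\right) = - \frac{27}{2} + 2 V$)
$\left(S{\left(\left(-2 + 6 \cdot 4\right)^{4},592 \right)} + 195081\right) \left(187312 - 59763\right) = \left(\left(- \frac{27}{2} + 2 \cdot 592\right) + 195081\right) \left(187312 - 59763\right) = \left(\left(- \frac{27}{2} + 1184\right) + 195081\right) 127549 = \left(\frac{2341}{2} + 195081\right) 127549 = \frac{392503}{2} \cdot 127549 = \frac{50063365147}{2}$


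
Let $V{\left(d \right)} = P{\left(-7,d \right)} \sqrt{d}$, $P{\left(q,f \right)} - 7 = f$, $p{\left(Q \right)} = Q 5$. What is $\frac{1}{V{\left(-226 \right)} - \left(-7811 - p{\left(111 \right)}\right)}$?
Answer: $\frac{4183}{40414571} + \frac{219 i \sqrt{226}}{80829142} \approx 0.0001035 + 4.0732 \cdot 10^{-5} i$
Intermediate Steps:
$p{\left(Q \right)} = 5 Q$
$P{\left(q,f \right)} = 7 + f$
$V{\left(d \right)} = \sqrt{d} \left(7 + d\right)$ ($V{\left(d \right)} = \left(7 + d\right) \sqrt{d} = \sqrt{d} \left(7 + d\right)$)
$\frac{1}{V{\left(-226 \right)} - \left(-7811 - p{\left(111 \right)}\right)} = \frac{1}{\sqrt{-226} \left(7 - 226\right) + \left(\left(20202 + 5 \cdot 111\right) - 12391\right)} = \frac{1}{i \sqrt{226} \left(-219\right) + \left(\left(20202 + 555\right) - 12391\right)} = \frac{1}{- 219 i \sqrt{226} + \left(20757 - 12391\right)} = \frac{1}{- 219 i \sqrt{226} + 8366} = \frac{1}{8366 - 219 i \sqrt{226}}$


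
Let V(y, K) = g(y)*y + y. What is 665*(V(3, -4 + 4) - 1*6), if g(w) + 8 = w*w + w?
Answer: 5985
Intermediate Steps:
g(w) = -8 + w + w² (g(w) = -8 + (w*w + w) = -8 + (w² + w) = -8 + (w + w²) = -8 + w + w²)
V(y, K) = y + y*(-8 + y + y²) (V(y, K) = (-8 + y + y²)*y + y = y*(-8 + y + y²) + y = y + y*(-8 + y + y²))
665*(V(3, -4 + 4) - 1*6) = 665*(3*(-7 + 3 + 3²) - 1*6) = 665*(3*(-7 + 3 + 9) - 6) = 665*(3*5 - 6) = 665*(15 - 6) = 665*9 = 5985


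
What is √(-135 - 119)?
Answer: I*√254 ≈ 15.937*I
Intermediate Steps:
√(-135 - 119) = √(-254) = I*√254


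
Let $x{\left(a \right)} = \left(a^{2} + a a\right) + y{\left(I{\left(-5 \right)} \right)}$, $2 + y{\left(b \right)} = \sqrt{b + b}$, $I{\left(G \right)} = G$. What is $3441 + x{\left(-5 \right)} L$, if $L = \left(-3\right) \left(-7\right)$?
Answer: $4449 + 21 i \sqrt{10} \approx 4449.0 + 66.408 i$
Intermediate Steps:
$L = 21$
$y{\left(b \right)} = -2 + \sqrt{2} \sqrt{b}$ ($y{\left(b \right)} = -2 + \sqrt{b + b} = -2 + \sqrt{2 b} = -2 + \sqrt{2} \sqrt{b}$)
$x{\left(a \right)} = -2 + 2 a^{2} + i \sqrt{10}$ ($x{\left(a \right)} = \left(a^{2} + a a\right) - \left(2 - \sqrt{2} \sqrt{-5}\right) = \left(a^{2} + a^{2}\right) - \left(2 - \sqrt{2} i \sqrt{5}\right) = 2 a^{2} - \left(2 - i \sqrt{10}\right) = -2 + 2 a^{2} + i \sqrt{10}$)
$3441 + x{\left(-5 \right)} L = 3441 + \left(-2 + 2 \left(-5\right)^{2} + i \sqrt{10}\right) 21 = 3441 + \left(-2 + 2 \cdot 25 + i \sqrt{10}\right) 21 = 3441 + \left(-2 + 50 + i \sqrt{10}\right) 21 = 3441 + \left(48 + i \sqrt{10}\right) 21 = 3441 + \left(1008 + 21 i \sqrt{10}\right) = 4449 + 21 i \sqrt{10}$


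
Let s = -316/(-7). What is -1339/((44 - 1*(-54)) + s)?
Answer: -9373/1002 ≈ -9.3543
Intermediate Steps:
s = 316/7 (s = -316*(-⅐) = 316/7 ≈ 45.143)
-1339/((44 - 1*(-54)) + s) = -1339/((44 - 1*(-54)) + 316/7) = -1339/((44 + 54) + 316/7) = -1339/(98 + 316/7) = -1339/1002/7 = -1339*7/1002 = -9373/1002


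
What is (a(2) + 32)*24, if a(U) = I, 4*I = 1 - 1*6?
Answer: 738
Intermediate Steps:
I = -5/4 (I = (1 - 1*6)/4 = (1 - 6)/4 = (¼)*(-5) = -5/4 ≈ -1.2500)
a(U) = -5/4
(a(2) + 32)*24 = (-5/4 + 32)*24 = (123/4)*24 = 738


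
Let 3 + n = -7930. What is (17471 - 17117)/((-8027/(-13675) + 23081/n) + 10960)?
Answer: 19201628175/594365109758 ≈ 0.032306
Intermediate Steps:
n = -7933 (n = -3 - 7930 = -7933)
(17471 - 17117)/((-8027/(-13675) + 23081/n) + 10960) = (17471 - 17117)/((-8027/(-13675) + 23081/(-7933)) + 10960) = 354/((-8027*(-1/13675) + 23081*(-1/7933)) + 10960) = 354/((8027/13675 - 23081/7933) + 10960) = 354/(-251954484/108483775 + 10960) = 354/(1188730219516/108483775) = 354*(108483775/1188730219516) = 19201628175/594365109758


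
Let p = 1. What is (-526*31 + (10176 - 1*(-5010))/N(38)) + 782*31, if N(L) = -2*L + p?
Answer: 193338/25 ≈ 7733.5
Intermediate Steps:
N(L) = 1 - 2*L (N(L) = -2*L + 1 = 1 - 2*L)
(-526*31 + (10176 - 1*(-5010))/N(38)) + 782*31 = (-526*31 + (10176 - 1*(-5010))/(1 - 2*38)) + 782*31 = (-16306 + (10176 + 5010)/(1 - 76)) + 24242 = (-16306 + 15186/(-75)) + 24242 = (-16306 + 15186*(-1/75)) + 24242 = (-16306 - 5062/25) + 24242 = -412712/25 + 24242 = 193338/25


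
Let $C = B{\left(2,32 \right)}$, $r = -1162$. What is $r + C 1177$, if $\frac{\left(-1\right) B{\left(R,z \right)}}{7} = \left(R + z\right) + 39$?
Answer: $-602609$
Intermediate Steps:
$B{\left(R,z \right)} = -273 - 7 R - 7 z$ ($B{\left(R,z \right)} = - 7 \left(\left(R + z\right) + 39\right) = - 7 \left(39 + R + z\right) = -273 - 7 R - 7 z$)
$C = -511$ ($C = -273 - 14 - 224 = -511$)
$r + C 1177 = -1162 - 601447 = -602609$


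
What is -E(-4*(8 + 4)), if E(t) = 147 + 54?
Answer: -201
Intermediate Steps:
E(t) = 201
-E(-4*(8 + 4)) = -1*201 = -201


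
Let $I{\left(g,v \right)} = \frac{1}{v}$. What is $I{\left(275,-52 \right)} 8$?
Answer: $- \frac{2}{13} \approx -0.15385$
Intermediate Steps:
$I{\left(275,-52 \right)} 8 = \frac{1}{-52} \cdot 8 = \left(- \frac{1}{52}\right) 8 = - \frac{2}{13}$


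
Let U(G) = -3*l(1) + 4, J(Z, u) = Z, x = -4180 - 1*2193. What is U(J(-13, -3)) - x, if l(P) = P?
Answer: 6374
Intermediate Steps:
x = -6373 (x = -4180 - 2193 = -6373)
U(G) = 1 (U(G) = -3*1 + 4 = -3 + 4 = 1)
U(J(-13, -3)) - x = 1 - 1*(-6373) = 1 + 6373 = 6374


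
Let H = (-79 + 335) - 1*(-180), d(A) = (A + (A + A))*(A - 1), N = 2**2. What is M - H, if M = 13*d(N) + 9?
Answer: 41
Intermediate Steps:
N = 4
d(A) = 3*A*(-1 + A) (d(A) = (A + 2*A)*(-1 + A) = (3*A)*(-1 + A) = 3*A*(-1 + A))
H = 436 (H = 256 + 180 = 436)
M = 477 (M = 13*(3*4*(-1 + 4)) + 9 = 13*(3*4*3) + 9 = 13*36 + 9 = 468 + 9 = 477)
M - H = 477 - 1*436 = 477 - 436 = 41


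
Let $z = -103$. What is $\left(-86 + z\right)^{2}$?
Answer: $35721$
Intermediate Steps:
$\left(-86 + z\right)^{2} = \left(-86 - 103\right)^{2} = \left(-189\right)^{2} = 35721$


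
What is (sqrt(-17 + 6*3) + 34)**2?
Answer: 1225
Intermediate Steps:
(sqrt(-17 + 6*3) + 34)**2 = (sqrt(-17 + 18) + 34)**2 = (sqrt(1) + 34)**2 = (1 + 34)**2 = 35**2 = 1225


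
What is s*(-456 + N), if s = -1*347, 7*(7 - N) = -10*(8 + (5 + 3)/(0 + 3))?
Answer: 3160823/21 ≈ 1.5052e+5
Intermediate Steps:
N = 467/21 (N = 7 - (-10)*(8 + (5 + 3)/(0 + 3))/7 = 7 - (-10)*(8 + 8/3)/7 = 7 - (-10)*32/(7*3) = 7 - 1/7*(-320/3) = 7 + 320/21 = 467/21 ≈ 22.238)
s = -347
s*(-456 + N) = -347*(-456 + 467/21) = -347*(-9109/21) = 3160823/21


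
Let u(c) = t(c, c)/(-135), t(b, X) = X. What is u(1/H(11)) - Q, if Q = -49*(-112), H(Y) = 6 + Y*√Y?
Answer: -319813198/58275 - 11*√11/174825 ≈ -5488.0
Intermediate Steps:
H(Y) = 6 + Y^(3/2)
u(c) = -c/135 (u(c) = c/(-135) = c*(-1/135) = -c/135)
Q = 5488
u(1/H(11)) - Q = -1/(135*(6 + 11^(3/2))) - 1*5488 = -1/(135*(6 + 11*√11)) - 5488 = -5488 - 1/(135*(6 + 11*√11))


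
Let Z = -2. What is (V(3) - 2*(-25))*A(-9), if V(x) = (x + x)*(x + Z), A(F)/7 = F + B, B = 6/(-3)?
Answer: -4312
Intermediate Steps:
B = -2 (B = 6*(-1/3) = -2)
A(F) = -14 + 7*F (A(F) = 7*(F - 2) = 7*(-2 + F) = -14 + 7*F)
V(x) = 2*x*(-2 + x) (V(x) = (x + x)*(x - 2) = (2*x)*(-2 + x) = 2*x*(-2 + x))
(V(3) - 2*(-25))*A(-9) = (2*3*(-2 + 3) - 2*(-25))*(-14 + 7*(-9)) = (2*3*1 + 50)*(-14 - 63) = (6 + 50)*(-77) = 56*(-77) = -4312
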